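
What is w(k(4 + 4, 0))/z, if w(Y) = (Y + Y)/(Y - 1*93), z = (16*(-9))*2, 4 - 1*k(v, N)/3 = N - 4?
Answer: 1/414 ≈ 0.0024155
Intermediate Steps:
k(v, N) = 24 - 3*N (k(v, N) = 12 - 3*(N - 4) = 12 - 3*(-4 + N) = 12 + (12 - 3*N) = 24 - 3*N)
z = -288 (z = -144*2 = -288)
w(Y) = 2*Y/(-93 + Y) (w(Y) = (2*Y)/(Y - 93) = (2*Y)/(-93 + Y) = 2*Y/(-93 + Y))
w(k(4 + 4, 0))/z = (2*(24 - 3*0)/(-93 + (24 - 3*0)))/(-288) = (2*(24 + 0)/(-93 + (24 + 0)))*(-1/288) = (2*24/(-93 + 24))*(-1/288) = (2*24/(-69))*(-1/288) = (2*24*(-1/69))*(-1/288) = -16/23*(-1/288) = 1/414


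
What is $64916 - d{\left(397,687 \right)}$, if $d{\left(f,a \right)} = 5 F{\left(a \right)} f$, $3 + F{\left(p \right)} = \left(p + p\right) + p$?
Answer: $-4020214$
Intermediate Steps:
$F{\left(p \right)} = -3 + 3 p$ ($F{\left(p \right)} = -3 + \left(\left(p + p\right) + p\right) = -3 + \left(2 p + p\right) = -3 + 3 p$)
$d{\left(f,a \right)} = f \left(-15 + 15 a\right)$ ($d{\left(f,a \right)} = 5 \left(-3 + 3 a\right) f = \left(-15 + 15 a\right) f = f \left(-15 + 15 a\right)$)
$64916 - d{\left(397,687 \right)} = 64916 - 15 \cdot 397 \left(-1 + 687\right) = 64916 - 15 \cdot 397 \cdot 686 = 64916 - 4085130 = -4020214$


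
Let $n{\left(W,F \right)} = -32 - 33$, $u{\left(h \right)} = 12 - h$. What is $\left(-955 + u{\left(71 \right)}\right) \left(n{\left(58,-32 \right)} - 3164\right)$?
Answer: $3274206$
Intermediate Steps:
$n{\left(W,F \right)} = -65$ ($n{\left(W,F \right)} = -32 - 33 = -65$)
$\left(-955 + u{\left(71 \right)}\right) \left(n{\left(58,-32 \right)} - 3164\right) = \left(-955 + \left(12 - 71\right)\right) \left(-65 - 3164\right) = \left(-955 + \left(12 - 71\right)\right) \left(-3229\right) = \left(-955 - 59\right) \left(-3229\right) = \left(-1014\right) \left(-3229\right) = 3274206$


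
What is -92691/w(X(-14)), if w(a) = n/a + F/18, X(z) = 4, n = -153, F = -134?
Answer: 3336876/1645 ≈ 2028.5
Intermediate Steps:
w(a) = -67/9 - 153/a (w(a) = -153/a - 134/18 = -153/a - 134*1/18 = -153/a - 67/9 = -67/9 - 153/a)
-92691/w(X(-14)) = -92691/(-67/9 - 153/4) = -92691/(-1645/36) = -92691*(-36/1645) = 3336876/1645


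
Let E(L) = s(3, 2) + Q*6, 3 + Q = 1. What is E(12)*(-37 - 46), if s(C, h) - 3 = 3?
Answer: 498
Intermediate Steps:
Q = -2 (Q = -3 + 1 = -2)
s(C, h) = 6 (s(C, h) = 3 + 3 = 6)
E(L) = -6 (E(L) = 6 - 2*6 = 6 - 12 = -6)
E(12)*(-37 - 46) = -6*(-37 - 46) = -6*(-83) = 498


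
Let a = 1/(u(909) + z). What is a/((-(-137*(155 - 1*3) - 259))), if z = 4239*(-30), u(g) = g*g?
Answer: 1/14739357213 ≈ 6.7846e-11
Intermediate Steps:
u(g) = g²
z = -127170
a = 1/699111 (a = 1/(909² - 127170) = 1/(826281 - 127170) = 1/699111 ≈ 1.4304e-6)
a/((-(-137*(155 - 1*3) - 259))) = 1/(699111*((-(-137*(155 - 1*3) - 259)))) = 1/(699111*((-(-137*(155 - 3) - 259)))) = 1/(699111*((-(-137*152 - 259)))) = 1/(699111*((-(-20824 - 259)))) = 1/(699111*((-1*(-21083)))) = (1/699111)/21083 = (1/699111)*(1/21083) = 1/14739357213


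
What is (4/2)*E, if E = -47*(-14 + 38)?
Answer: -2256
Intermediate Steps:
E = -1128 (E = -47*24 = -1128)
(4/2)*E = (4/2)*(-1128) = (4*(1/2))*(-1128) = 2*(-1128) = -2256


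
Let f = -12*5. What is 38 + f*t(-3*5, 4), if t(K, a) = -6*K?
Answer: -5362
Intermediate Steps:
f = -60
38 + f*t(-3*5, 4) = 38 - (-360)*(-3*5) = 38 - (-360)*(-15) = 38 - 60*90 = 38 - 5400 = -5362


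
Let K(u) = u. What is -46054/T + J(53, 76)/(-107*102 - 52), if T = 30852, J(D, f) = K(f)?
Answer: -126843229/84580758 ≈ -1.4997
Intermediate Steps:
J(D, f) = f
-46054/T + J(53, 76)/(-107*102 - 52) = -46054/30852 + 76/(-107*102 - 52) = -46054*1/30852 + 76/(-10914 - 52) = -23027/15426 + 76/(-10966) = -23027/15426 + 76*(-1/10966) = -23027/15426 - 38/5483 = -126843229/84580758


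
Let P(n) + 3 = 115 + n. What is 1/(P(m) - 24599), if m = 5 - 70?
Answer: -1/24552 ≈ -4.0730e-5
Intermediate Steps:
m = -65
P(n) = 112 + n (P(n) = -3 + (115 + n) = 112 + n)
1/(P(m) - 24599) = 1/((112 - 65) - 24599) = 1/(47 - 24599) = 1/(-24552) = -1/24552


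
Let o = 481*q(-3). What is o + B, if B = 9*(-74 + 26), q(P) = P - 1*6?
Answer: -4761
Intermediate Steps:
q(P) = -6 + P (q(P) = P - 6 = -6 + P)
B = -432 (B = 9*(-48) = -432)
o = -4329 (o = 481*(-6 - 3) = 481*(-9) = -4329)
o + B = -4329 - 432 = -4761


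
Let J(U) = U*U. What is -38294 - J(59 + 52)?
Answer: -50615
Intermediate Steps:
J(U) = U²
-38294 - J(59 + 52) = -38294 - (59 + 52)² = -38294 - 1*111² = -38294 - 1*12321 = -38294 - 12321 = -50615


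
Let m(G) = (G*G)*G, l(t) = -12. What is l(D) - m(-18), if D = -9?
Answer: 5820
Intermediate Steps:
m(G) = G**3 (m(G) = G**2*G = G**3)
l(D) - m(-18) = -12 - 1*(-18)**3 = -12 - 1*(-5832) = -12 + 5832 = 5820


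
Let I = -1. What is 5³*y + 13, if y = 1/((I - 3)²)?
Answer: 333/16 ≈ 20.813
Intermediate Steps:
y = 1/16 (y = 1/((-1 - 3)²) = 1/((-4)²) = 1/16 ≈ 0.062500)
5³*y + 13 = 5³*(1/16) + 13 = 125*(1/16) + 13 = 125/16 + 13 = 333/16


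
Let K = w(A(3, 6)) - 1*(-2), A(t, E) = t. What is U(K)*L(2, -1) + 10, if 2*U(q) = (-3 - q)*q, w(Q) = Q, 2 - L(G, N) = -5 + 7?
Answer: 10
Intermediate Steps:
L(G, N) = 0 (L(G, N) = 2 - (-5 + 7) = 2 - 1*2 = 2 - 2 = 0)
K = 5 (K = 3 - 1*(-2) = 3 + 2 = 5)
U(q) = q*(-3 - q)/2 (U(q) = ((-3 - q)*q)/2 = (q*(-3 - q))/2 = q*(-3 - q)/2)
U(K)*L(2, -1) + 10 = -½*5*(3 + 5)*0 + 10 = -½*5*8*0 + 10 = -20*0 + 10 = 0 + 10 = 10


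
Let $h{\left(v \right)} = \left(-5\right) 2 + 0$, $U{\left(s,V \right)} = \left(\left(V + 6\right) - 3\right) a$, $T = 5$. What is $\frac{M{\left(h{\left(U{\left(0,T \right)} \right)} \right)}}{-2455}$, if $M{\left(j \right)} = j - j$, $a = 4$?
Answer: $0$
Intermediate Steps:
$U{\left(s,V \right)} = 12 + 4 V$ ($U{\left(s,V \right)} = \left(\left(V + 6\right) - 3\right) 4 = \left(\left(6 + V\right) - 3\right) 4 = \left(3 + V\right) 4 = 12 + 4 V$)
$h{\left(v \right)} = -10$ ($h{\left(v \right)} = -10 + 0 = -10$)
$M{\left(j \right)} = 0$
$\frac{M{\left(h{\left(U{\left(0,T \right)} \right)} \right)}}{-2455} = \frac{0}{-2455} = 0 \left(- \frac{1}{2455}\right) = 0$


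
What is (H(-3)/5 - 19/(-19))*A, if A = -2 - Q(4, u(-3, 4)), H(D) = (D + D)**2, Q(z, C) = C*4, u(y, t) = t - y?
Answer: -246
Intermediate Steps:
Q(z, C) = 4*C
H(D) = 4*D**2 (H(D) = (2*D)**2 = 4*D**2)
A = -30 (A = -2 - 4*(4 - 1*(-3)) = -2 - 4*(4 + 3) = -2 - 4*7 = -2 - 1*28 = -2 - 28 = -30)
(H(-3)/5 - 19/(-19))*A = ((4*(-3)**2)/5 - 19/(-19))*(-30) = ((4*9)*(1/5) - 19*(-1/19))*(-30) = (36*(1/5) + 1)*(-30) = (36/5 + 1)*(-30) = (41/5)*(-30) = -246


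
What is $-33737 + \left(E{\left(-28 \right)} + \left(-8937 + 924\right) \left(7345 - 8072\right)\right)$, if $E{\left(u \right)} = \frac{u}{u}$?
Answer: $5791715$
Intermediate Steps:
$E{\left(u \right)} = 1$
$-33737 + \left(E{\left(-28 \right)} + \left(-8937 + 924\right) \left(7345 - 8072\right)\right) = -33737 + \left(1 + \left(-8937 + 924\right) \left(7345 - 8072\right)\right) = -33737 + \left(1 - -5825451\right) = -33737 + \left(1 + 5825451\right) = -33737 + 5825452 = 5791715$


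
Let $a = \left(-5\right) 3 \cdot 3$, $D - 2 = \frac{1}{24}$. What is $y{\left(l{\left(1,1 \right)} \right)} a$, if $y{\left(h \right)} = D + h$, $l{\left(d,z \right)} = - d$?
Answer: $- \frac{375}{8} \approx -46.875$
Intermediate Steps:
$D = \frac{49}{24}$ ($D = 2 + \frac{1}{24} = \frac{49}{24} \approx 2.0417$)
$y{\left(h \right)} = \frac{49}{24} + h$
$a = -45$ ($a = \left(-15\right) 3 = -45$)
$y{\left(l{\left(1,1 \right)} \right)} a = \left(\frac{49}{24} - 1\right) \left(-45\right) = \frac{25}{24} \left(-45\right) = - \frac{375}{8}$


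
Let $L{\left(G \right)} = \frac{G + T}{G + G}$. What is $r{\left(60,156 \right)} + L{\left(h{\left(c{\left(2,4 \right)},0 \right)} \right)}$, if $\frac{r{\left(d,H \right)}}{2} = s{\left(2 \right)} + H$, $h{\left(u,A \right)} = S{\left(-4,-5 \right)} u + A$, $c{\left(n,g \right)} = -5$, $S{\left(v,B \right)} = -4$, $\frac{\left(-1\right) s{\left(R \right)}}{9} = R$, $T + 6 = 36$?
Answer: $\frac{1109}{4} \approx 277.25$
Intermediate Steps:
$T = 30$ ($T = -6 + 36 = 30$)
$s{\left(R \right)} = - 9 R$
$h{\left(u,A \right)} = A - 4 u$ ($h{\left(u,A \right)} = - 4 u + A = A - 4 u$)
$L{\left(G \right)} = \frac{30 + G}{2 G}$ ($L{\left(G \right)} = \frac{G + 30}{G + G} = \frac{30 + G}{2 G}$)
$r{\left(d,H \right)} = -36 + 2 H$ ($r{\left(d,H \right)} = 2 \left(\left(-9\right) 2 + H\right) = 2 \left(-18 + H\right) = -36 + 2 H$)
$r{\left(60,156 \right)} + L{\left(h{\left(c{\left(2,4 \right)},0 \right)} \right)} = \left(-36 + 2 \cdot 156\right) + \frac{30 + \left(0 - -20\right)}{2 \left(0 - -20\right)} = \left(-36 + 312\right) + \frac{30 + \left(0 + 20\right)}{2 \left(0 + 20\right)} = 276 + \frac{30 + 20}{2 \cdot 20} = 276 + \frac{1}{2} \cdot \frac{1}{20} \cdot 50 = 276 + \frac{5}{4} = \frac{1109}{4}$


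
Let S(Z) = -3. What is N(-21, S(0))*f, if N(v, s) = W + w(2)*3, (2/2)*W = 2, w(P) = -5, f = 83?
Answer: -1079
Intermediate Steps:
W = 2
N(v, s) = -13 (N(v, s) = 2 - 5*3 = 2 - 15 = -13)
N(-21, S(0))*f = -13*83 = -1079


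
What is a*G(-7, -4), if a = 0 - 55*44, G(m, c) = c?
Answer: 9680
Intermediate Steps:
a = -2420 (a = 0 - 2420 = -2420)
a*G(-7, -4) = -2420*(-4) = 9680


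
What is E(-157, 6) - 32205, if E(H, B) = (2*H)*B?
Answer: -34089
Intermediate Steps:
E(H, B) = 2*B*H
E(-157, 6) - 32205 = 2*6*(-157) - 32205 = -1884 - 32205 = -34089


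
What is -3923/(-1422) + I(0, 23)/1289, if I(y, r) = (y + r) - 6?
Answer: 5080921/1832958 ≈ 2.7720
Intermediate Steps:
I(y, r) = -6 + r + y (I(y, r) = (r + y) - 6 = -6 + r + y)
-3923/(-1422) + I(0, 23)/1289 = -3923/(-1422) + (-6 + 23 + 0)/1289 = -3923*(-1/1422) + 17*(1/1289) = 3923/1422 + 17/1289 = 5080921/1832958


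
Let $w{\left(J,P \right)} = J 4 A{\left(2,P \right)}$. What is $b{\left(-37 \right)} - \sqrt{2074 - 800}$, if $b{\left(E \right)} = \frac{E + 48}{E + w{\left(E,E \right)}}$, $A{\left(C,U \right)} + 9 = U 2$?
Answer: $\frac{11}{12247} - 7 \sqrt{26} \approx -35.692$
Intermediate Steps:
$A{\left(C,U \right)} = -9 + 2 U$ ($A{\left(C,U \right)} = -9 + U 2 = -9 + 2 U$)
$w{\left(J,P \right)} = 4 J \left(-9 + 2 P\right)$ ($w{\left(J,P \right)} = J 4 \left(-9 + 2 P\right) = 4 J \left(-9 + 2 P\right)$)
$b{\left(E \right)} = \frac{48 + E}{E + 4 E \left(-9 + 2 E\right)}$ ($b{\left(E \right)} = \frac{E + 48}{E + 4 E \left(-9 + 2 E\right)} = \frac{48 + E}{E + 4 E \left(-9 + 2 E\right)}$)
$b{\left(-37 \right)} - \sqrt{2074 - 800} = \frac{48 - 37}{\left(-37\right) \left(-35 + 8 \left(-37\right)\right)} - \sqrt{2074 - 800} = \left(- \frac{1}{37}\right) \frac{1}{-35 - 296} \cdot 11 - \sqrt{1274} = \left(- \frac{1}{37}\right) \frac{1}{-331} \cdot 11 - 7 \sqrt{26} = \left(- \frac{1}{37}\right) \left(- \frac{1}{331}\right) 11 - 7 \sqrt{26} = \frac{11}{12247} - 7 \sqrt{26}$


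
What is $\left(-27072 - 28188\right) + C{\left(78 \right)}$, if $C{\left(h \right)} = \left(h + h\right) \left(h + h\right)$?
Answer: $-30924$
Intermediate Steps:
$C{\left(h \right)} = 4 h^{2}$ ($C{\left(h \right)} = 2 h 2 h = 4 h^{2}$)
$\left(-27072 - 28188\right) + C{\left(78 \right)} = \left(-27072 - 28188\right) + 4 \cdot 78^{2} = -55260 + 4 \cdot 6084 = -55260 + 24336 = -30924$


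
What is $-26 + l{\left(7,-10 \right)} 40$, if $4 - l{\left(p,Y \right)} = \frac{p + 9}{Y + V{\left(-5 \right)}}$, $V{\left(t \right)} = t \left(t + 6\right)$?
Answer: $\frac{530}{3} \approx 176.67$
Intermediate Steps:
$V{\left(t \right)} = t \left(6 + t\right)$
$l{\left(p,Y \right)} = 4 - \frac{9 + p}{-5 + Y}$ ($l{\left(p,Y \right)} = 4 - \frac{p + 9}{Y - 5 \left(6 - 5\right)} = 4 - \frac{9 + p}{Y - 5} = 4 - \frac{9 + p}{-5 + Y}$)
$-26 + l{\left(7,-10 \right)} 40 = -26 + \frac{-29 - 7 + 4 \left(-10\right)}{-5 - 10} \cdot 40 = -26 + \frac{-29 - 7 - 40}{-15} \cdot 40 = -26 + \left(- \frac{1}{15}\right) \left(-76\right) 40 = -26 + \frac{76}{15} \cdot 40 = -26 + \frac{608}{3} = \frac{530}{3}$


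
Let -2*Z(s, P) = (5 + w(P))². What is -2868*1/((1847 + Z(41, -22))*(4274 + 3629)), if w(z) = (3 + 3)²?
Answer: -1912/5302913 ≈ -0.00036056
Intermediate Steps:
w(z) = 36 (w(z) = 6² = 36)
Z(s, P) = -1681/2 (Z(s, P) = -(5 + 36)²/2 = -½*41² = -½*1681 = -1681/2)
-2868*1/((1847 + Z(41, -22))*(4274 + 3629)) = -2868*1/((1847 - 1681/2)*(4274 + 3629)) = -2868/((2013/2)*7903) = -2868/15908739/2 = -2868*2/15908739 = -1912/5302913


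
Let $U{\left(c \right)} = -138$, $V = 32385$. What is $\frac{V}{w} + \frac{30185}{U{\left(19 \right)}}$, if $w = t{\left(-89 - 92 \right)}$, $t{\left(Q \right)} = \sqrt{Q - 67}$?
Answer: $- \frac{30185}{138} - \frac{32385 i \sqrt{62}}{124} \approx -218.73 - 2056.4 i$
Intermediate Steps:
$t{\left(Q \right)} = \sqrt{-67 + Q}$
$w = 2 i \sqrt{62}$ ($w = \sqrt{-67 - 181} = \sqrt{-248} = 2 i \sqrt{62} \approx 15.748 i$)
$\frac{V}{w} + \frac{30185}{U{\left(19 \right)}} = \frac{32385}{2 i \sqrt{62}} + \frac{30185}{-138} = 32385 \left(- \frac{i \sqrt{62}}{124}\right) + 30185 \left(- \frac{1}{138}\right) = - \frac{32385 i \sqrt{62}}{124} - \frac{30185}{138} = - \frac{30185}{138} - \frac{32385 i \sqrt{62}}{124}$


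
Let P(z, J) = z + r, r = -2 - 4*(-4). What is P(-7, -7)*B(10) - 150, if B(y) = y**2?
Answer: 550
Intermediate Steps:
r = 14 (r = -2 + 16 = 14)
P(z, J) = 14 + z (P(z, J) = z + 14 = 14 + z)
P(-7, -7)*B(10) - 150 = (14 - 7)*10**2 - 150 = 7*100 - 150 = 700 - 150 = 550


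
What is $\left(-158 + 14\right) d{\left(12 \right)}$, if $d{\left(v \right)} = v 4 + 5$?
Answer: $-7632$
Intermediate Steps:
$d{\left(v \right)} = 5 + 4 v$ ($d{\left(v \right)} = 4 v + 5 = 5 + 4 v$)
$\left(-158 + 14\right) d{\left(12 \right)} = \left(-158 + 14\right) \left(5 + 4 \cdot 12\right) = - 144 \left(5 + 48\right) = \left(-144\right) 53 = -7632$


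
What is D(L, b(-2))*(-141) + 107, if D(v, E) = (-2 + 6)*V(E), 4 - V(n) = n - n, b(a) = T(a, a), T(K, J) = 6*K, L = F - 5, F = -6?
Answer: -2149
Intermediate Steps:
L = -11 (L = -6 - 5 = -11)
b(a) = 6*a
V(n) = 4 (V(n) = 4 - (n - n) = 4 - 1*0 = 4 + 0 = 4)
D(v, E) = 16 (D(v, E) = (-2 + 6)*4 = 4*4 = 16)
D(L, b(-2))*(-141) + 107 = 16*(-141) + 107 = -2256 + 107 = -2149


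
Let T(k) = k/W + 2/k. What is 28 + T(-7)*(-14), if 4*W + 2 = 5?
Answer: 488/3 ≈ 162.67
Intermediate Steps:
W = ¾ (W = -½ + (¼)*5 = -½ + 5/4 = ¾ ≈ 0.75000)
T(k) = 2/k + 4*k/3 (T(k) = k/(¾) + 2/k = k*(4/3) + 2/k = 4*k/3 + 2/k = 2/k + 4*k/3)
28 + T(-7)*(-14) = 28 + (2/(-7) + (4/3)*(-7))*(-14) = 28 + (2*(-⅐) - 28/3)*(-14) = 28 + (-2/7 - 28/3)*(-14) = 28 - 202/21*(-14) = 28 + 404/3 = 488/3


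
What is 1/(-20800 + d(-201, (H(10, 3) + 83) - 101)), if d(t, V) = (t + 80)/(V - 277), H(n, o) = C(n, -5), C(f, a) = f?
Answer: -285/5927879 ≈ -4.8078e-5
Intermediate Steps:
H(n, o) = n
d(t, V) = (80 + t)/(-277 + V)
1/(-20800 + d(-201, (H(10, 3) + 83) - 101)) = 1/(-20800 + (80 - 201)/(-277 + ((10 + 83) - 101))) = 1/(-20800 - 121/(-277 + (93 - 101))) = 1/(-20800 - 121/(-277 - 8)) = 1/(-20800 - 121/(-285)) = 1/(-20800 - 1/285*(-121)) = 1/(-20800 + 121/285) = 1/(-5927879/285) = -285/5927879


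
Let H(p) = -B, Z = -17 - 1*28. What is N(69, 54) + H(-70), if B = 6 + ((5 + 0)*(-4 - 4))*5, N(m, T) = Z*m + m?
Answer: -2842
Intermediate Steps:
Z = -45 (Z = -17 - 28 = -45)
N(m, T) = -44*m (N(m, T) = -45*m + m = -44*m)
B = -194 (B = 6 + (5*(-8))*5 = 6 - 40*5 = 6 - 200 = -194)
H(p) = 194 (H(p) = -1*(-194) = 194)
N(69, 54) + H(-70) = -44*69 + 194 = -3036 + 194 = -2842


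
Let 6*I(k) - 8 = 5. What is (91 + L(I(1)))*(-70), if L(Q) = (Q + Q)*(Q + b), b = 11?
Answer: -93275/9 ≈ -10364.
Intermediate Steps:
I(k) = 13/6 (I(k) = 4/3 + (⅙)*5 = 4/3 + ⅚ = 13/6)
L(Q) = 2*Q*(11 + Q) (L(Q) = (Q + Q)*(Q + 11) = (2*Q)*(11 + Q) = 2*Q*(11 + Q))
(91 + L(I(1)))*(-70) = (91 + 2*(13/6)*(11 + 13/6))*(-70) = (91 + 2*(13/6)*(79/6))*(-70) = (91 + 1027/18)*(-70) = (2665/18)*(-70) = -93275/9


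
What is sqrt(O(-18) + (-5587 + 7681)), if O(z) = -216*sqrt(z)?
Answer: sqrt(2094 - 648*I*sqrt(2)) ≈ 46.796 - 9.7915*I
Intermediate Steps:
sqrt(O(-18) + (-5587 + 7681)) = sqrt(-648*I*sqrt(2) + (-5587 + 7681)) = sqrt(-648*I*sqrt(2) + 2094) = sqrt(2094 - 648*I*sqrt(2))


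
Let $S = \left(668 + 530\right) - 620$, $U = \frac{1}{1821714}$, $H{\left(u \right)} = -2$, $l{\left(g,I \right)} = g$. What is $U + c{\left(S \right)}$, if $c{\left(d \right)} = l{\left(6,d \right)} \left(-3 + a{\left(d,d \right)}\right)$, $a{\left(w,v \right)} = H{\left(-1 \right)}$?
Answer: $- \frac{54651419}{1821714} \approx -30.0$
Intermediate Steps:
$a{\left(w,v \right)} = -2$
$U = \frac{1}{1821714} \approx 5.4893 \cdot 10^{-7}$
$S = 578$ ($S = 1198 - 620 = 578$)
$c{\left(d \right)} = -30$ ($c{\left(d \right)} = 6 \left(-3 - 2\right) = 6 \left(-5\right) = -30$)
$U + c{\left(S \right)} = \frac{1}{1821714} - 30 = - \frac{54651419}{1821714}$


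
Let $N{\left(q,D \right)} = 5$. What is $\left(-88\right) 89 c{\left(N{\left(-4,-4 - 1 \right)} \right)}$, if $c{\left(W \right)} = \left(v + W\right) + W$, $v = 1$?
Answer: $-86152$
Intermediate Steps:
$c{\left(W \right)} = 1 + 2 W$ ($c{\left(W \right)} = \left(1 + W\right) + W = 1 + 2 W$)
$\left(-88\right) 89 c{\left(N{\left(-4,-4 - 1 \right)} \right)} = \left(-88\right) 89 \left(1 + 2 \cdot 5\right) = - 7832 \left(1 + 10\right) = \left(-7832\right) 11 = -86152$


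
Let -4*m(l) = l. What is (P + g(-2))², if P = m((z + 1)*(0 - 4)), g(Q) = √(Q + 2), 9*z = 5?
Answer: 196/81 ≈ 2.4198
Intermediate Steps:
z = 5/9 (z = (⅑)*5 = 5/9 ≈ 0.55556)
m(l) = -l/4
g(Q) = √(2 + Q)
P = 14/9 (P = -(5/9 + 1)*(0 - 4)/4 = -7*(-4)/18 = -¼*(-56/9) = 14/9 ≈ 1.5556)
(P + g(-2))² = (14/9 + √(2 - 2))² = (14/9 + √0)² = (14/9 + 0)² = (14/9)² = 196/81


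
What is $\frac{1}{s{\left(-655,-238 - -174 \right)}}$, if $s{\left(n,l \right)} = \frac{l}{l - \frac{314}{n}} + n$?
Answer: $- \frac{20803}{13605005} \approx -0.0015291$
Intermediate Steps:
$s{\left(n,l \right)} = n + \frac{l}{l - \frac{314}{n}}$ ($s{\left(n,l \right)} = \frac{l}{l - \frac{314}{n}} + n = n + \frac{l}{l - \frac{314}{n}}$)
$\frac{1}{s{\left(-655,-238 - -174 \right)}} = \frac{1}{\left(-655\right) \frac{1}{-314 + \left(-238 - -174\right) \left(-655\right)} \left(-314 - 64 + \left(-238 - -174\right) \left(-655\right)\right)} = \frac{1}{\left(-655\right) \frac{1}{-314 + \left(-238 + 174\right) \left(-655\right)} \left(-314 + \left(-238 + 174\right) + \left(-238 + 174\right) \left(-655\right)\right)} = \frac{1}{\left(-655\right) \frac{1}{-314 - -41920} \left(-314 - 64 - -41920\right)} = \frac{1}{\left(-655\right) \frac{1}{-314 + 41920} \left(-314 - 64 + 41920\right)} = \frac{1}{\left(-655\right) \frac{1}{41606} \cdot 41542} = \frac{1}{- \frac{13605005}{20803}} = - \frac{20803}{13605005}$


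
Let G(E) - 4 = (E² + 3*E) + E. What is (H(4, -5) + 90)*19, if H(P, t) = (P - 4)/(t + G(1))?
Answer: 1710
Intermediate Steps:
G(E) = 4 + E² + 4*E (G(E) = 4 + ((E² + 3*E) + E) = 4 + (E² + 4*E) = 4 + E² + 4*E)
H(P, t) = (-4 + P)/(9 + t) (H(P, t) = (P - 4)/(t + (4 + 1² + 4*1)) = (-4 + P)/(t + (4 + 1 + 4)) = (-4 + P)/(t + 9) = (-4 + P)/(9 + t))
(H(4, -5) + 90)*19 = ((-4 + 4)/(9 - 5) + 90)*19 = (0/4 + 90)*19 = ((¼)*0 + 90)*19 = (0 + 90)*19 = 90*19 = 1710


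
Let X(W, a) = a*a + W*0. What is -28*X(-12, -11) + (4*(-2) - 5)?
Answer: -3401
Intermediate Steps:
X(W, a) = a² (X(W, a) = a² + 0 = a²)
-28*X(-12, -11) + (4*(-2) - 5) = -28*(-11)² + (4*(-2) - 5) = -28*121 + (-8 - 5) = -3388 - 13 = -3401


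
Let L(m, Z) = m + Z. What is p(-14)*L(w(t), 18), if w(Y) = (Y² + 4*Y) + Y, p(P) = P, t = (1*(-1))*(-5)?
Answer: -952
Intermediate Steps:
t = 5 (t = -1*(-5) = 5)
w(Y) = Y² + 5*Y
L(m, Z) = Z + m
p(-14)*L(w(t), 18) = -14*(18 + 5*(5 + 5)) = -14*(18 + 5*10) = -14*(18 + 50) = -14*68 = -952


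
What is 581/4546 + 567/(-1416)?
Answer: -292481/1072856 ≈ -0.27262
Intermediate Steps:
581/4546 + 567/(-1416) = 581*(1/4546) + 567*(-1/1416) = 581/4546 - 189/472 = -292481/1072856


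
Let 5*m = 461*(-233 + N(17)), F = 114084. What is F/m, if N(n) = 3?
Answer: -57042/10603 ≈ -5.3798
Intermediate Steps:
m = -21206 (m = (461*(-233 + 3))/5 = (461*(-230))/5 = (⅕)*(-106030) = -21206)
F/m = 114084/(-21206) = 114084*(-1/21206) = -57042/10603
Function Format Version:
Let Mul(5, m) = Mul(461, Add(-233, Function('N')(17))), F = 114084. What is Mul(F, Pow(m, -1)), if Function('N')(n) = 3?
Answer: Rational(-57042, 10603) ≈ -5.3798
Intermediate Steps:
m = -21206 (m = Mul(Rational(1, 5), Mul(461, Add(-233, 3))) = Mul(Rational(1, 5), Mul(461, -230)) = Mul(Rational(1, 5), -106030) = -21206)
Mul(F, Pow(m, -1)) = Mul(114084, Pow(-21206, -1)) = Mul(114084, Rational(-1, 21206)) = Rational(-57042, 10603)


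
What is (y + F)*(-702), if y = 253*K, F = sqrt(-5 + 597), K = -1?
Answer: 177606 - 2808*sqrt(37) ≈ 1.6053e+5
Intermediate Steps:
F = 4*sqrt(37) (F = sqrt(592) = 4*sqrt(37) ≈ 24.331)
y = -253 (y = 253*(-1) = -253)
(y + F)*(-702) = (-253 + 4*sqrt(37))*(-702) = 177606 - 2808*sqrt(37)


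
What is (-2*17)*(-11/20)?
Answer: 187/10 ≈ 18.700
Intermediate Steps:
(-2*17)*(-11/20) = -(-374)/20 = -34*(-11/20) = 187/10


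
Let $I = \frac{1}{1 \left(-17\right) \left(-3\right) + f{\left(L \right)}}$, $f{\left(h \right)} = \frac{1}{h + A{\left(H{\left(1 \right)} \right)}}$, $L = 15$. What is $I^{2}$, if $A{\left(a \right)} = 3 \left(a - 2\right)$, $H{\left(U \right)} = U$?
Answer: $\frac{144}{375769} \approx 0.00038321$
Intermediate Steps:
$A{\left(a \right)} = -6 + 3 a$ ($A{\left(a \right)} = 3 \left(-2 + a\right) = -6 + 3 a$)
$f{\left(h \right)} = \frac{1}{-3 + h}$ ($f{\left(h \right)} = \frac{1}{h + \left(-6 + 3 \cdot 1\right)} = \frac{1}{h + \left(-6 + 3\right)} = \frac{1}{h - 3} = \frac{1}{-3 + h}$)
$I = \frac{12}{613}$ ($I = \frac{1}{1 \left(-17\right) \left(-3\right) + \frac{1}{-3 + 15}} = \frac{1}{\left(-17\right) \left(-3\right) + \frac{1}{12}} = \frac{1}{51 + \frac{1}{12}} = \frac{1}{\frac{613}{12}} = \frac{12}{613} \approx 0.019576$)
$I^{2} = \left(\frac{12}{613}\right)^{2} = \frac{144}{375769}$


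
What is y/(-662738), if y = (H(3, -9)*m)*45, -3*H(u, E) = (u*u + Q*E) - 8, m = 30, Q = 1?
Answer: -1800/331369 ≈ -0.0054320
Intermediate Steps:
H(u, E) = 8/3 - E/3 - u²/3 (H(u, E) = -((u*u + 1*E) - 8)/3 = -((u² + E) - 8)/3 = -((E + u²) - 8)/3 = -(-8 + E + u²)/3 = 8/3 - E/3 - u²/3)
y = 3600 (y = ((8/3 - ⅓*(-9) - ⅓*3²)*30)*45 = ((8/3 + 3 - ⅓*9)*30)*45 = ((8/3 + 3 - 3)*30)*45 = ((8/3)*30)*45 = 80*45 = 3600)
y/(-662738) = 3600/(-662738) = 3600*(-1/662738) = -1800/331369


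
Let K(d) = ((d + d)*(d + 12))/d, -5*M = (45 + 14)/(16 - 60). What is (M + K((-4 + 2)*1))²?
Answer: 19882681/48400 ≈ 410.80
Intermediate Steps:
M = 59/220 (M = -(45 + 14)/(5*(16 - 60)) = -59/(5*(-44)) = -59*(-1)/(5*44) = -⅕*(-59/44) = 59/220 ≈ 0.26818)
K(d) = 24 + 2*d (K(d) = ((2*d)*(12 + d))/d = (2*d*(12 + d))/d = 24 + 2*d)
(M + K((-4 + 2)*1))² = (59/220 + (24 + 2*((-4 + 2)*1)))² = (59/220 + (24 + 2*(-2*1)))² = (59/220 + (24 + 2*(-2)))² = (59/220 + (24 - 4))² = (59/220 + 20)² = (4459/220)² = 19882681/48400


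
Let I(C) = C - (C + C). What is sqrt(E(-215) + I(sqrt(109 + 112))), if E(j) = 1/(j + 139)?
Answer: sqrt(-19 - 1444*sqrt(221))/38 ≈ 3.8574*I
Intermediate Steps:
I(C) = -C (I(C) = C - 2*C = -C)
E(j) = 1/(139 + j)
sqrt(E(-215) + I(sqrt(109 + 112))) = sqrt(1/(139 - 215) - sqrt(109 + 112)) = sqrt(1/(-76) - sqrt(221)) = sqrt(-1/76 - sqrt(221))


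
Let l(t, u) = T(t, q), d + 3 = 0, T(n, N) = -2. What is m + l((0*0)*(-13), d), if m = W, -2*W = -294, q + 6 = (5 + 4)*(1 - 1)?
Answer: 145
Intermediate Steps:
q = -6 (q = -6 + (5 + 4)*(1 - 1) = -6 + 9*0 = -6 + 0 = -6)
d = -3 (d = -3 + 0 = -3)
W = 147 (W = -½*(-294) = 147)
l(t, u) = -2
m = 147
m + l((0*0)*(-13), d) = 147 - 2 = 145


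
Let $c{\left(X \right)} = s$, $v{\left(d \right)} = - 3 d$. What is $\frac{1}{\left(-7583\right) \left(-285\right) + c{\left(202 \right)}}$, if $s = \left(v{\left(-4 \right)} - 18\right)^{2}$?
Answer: $\frac{1}{2161191} \approx 4.6271 \cdot 10^{-7}$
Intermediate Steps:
$s = 36$ ($s = \left(\left(-3\right) \left(-4\right) - 18\right)^{2} = \left(12 - 18\right)^{2} = \left(-6\right)^{2} = 36$)
$c{\left(X \right)} = 36$
$\frac{1}{\left(-7583\right) \left(-285\right) + c{\left(202 \right)}} = \frac{1}{\left(-7583\right) \left(-285\right) + 36} = \frac{1}{2161155 + 36} = \frac{1}{2161191}$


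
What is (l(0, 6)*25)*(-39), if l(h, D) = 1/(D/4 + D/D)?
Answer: -390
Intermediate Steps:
l(h, D) = 1/(1 + D/4) (l(h, D) = 1/(D*(¼) + 1) = 1/(D/4 + 1) = 1/(1 + D/4))
(l(0, 6)*25)*(-39) = ((4/(4 + 6))*25)*(-39) = ((4/10)*25)*(-39) = ((4*(⅒))*25)*(-39) = ((⅖)*25)*(-39) = 10*(-39) = -390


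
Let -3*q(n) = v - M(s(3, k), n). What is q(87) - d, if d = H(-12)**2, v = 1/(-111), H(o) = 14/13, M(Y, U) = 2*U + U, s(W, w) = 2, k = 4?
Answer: 4831000/56277 ≈ 85.843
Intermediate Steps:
M(Y, U) = 3*U
H(o) = 14/13 (H(o) = 14*(1/13) = 14/13)
v = -1/111 ≈ -0.0090090
d = 196/169 (d = (14/13)**2 = 196/169 ≈ 1.1598)
q(n) = 1/333 + n (q(n) = -(-1/111 - 3*n)/3 = 1/333 + n)
q(87) - d = (1/333 + 87) - 1*196/169 = 28972/333 - 196/169 = 4831000/56277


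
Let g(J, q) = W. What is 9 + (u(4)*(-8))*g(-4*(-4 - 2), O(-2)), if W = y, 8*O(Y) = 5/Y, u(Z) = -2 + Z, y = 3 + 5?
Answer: -119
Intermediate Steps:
y = 8
O(Y) = 5/(8*Y) (O(Y) = (5/Y)/8 = 5/(8*Y))
W = 8
g(J, q) = 8
9 + (u(4)*(-8))*g(-4*(-4 - 2), O(-2)) = 9 + ((-2 + 4)*(-8))*8 = 9 + (2*(-8))*8 = 9 - 16*8 = 9 - 128 = -119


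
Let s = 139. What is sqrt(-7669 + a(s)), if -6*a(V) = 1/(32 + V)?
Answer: I*sqrt(896997030)/342 ≈ 87.573*I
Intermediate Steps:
a(V) = -1/(6*(32 + V))
sqrt(-7669 + a(s)) = sqrt(-7669 - 1/(192 + 6*139)) = sqrt(-7669 - 1/(192 + 834)) = sqrt(-7669 - 1/1026) = sqrt(-7868395/1026) = I*sqrt(896997030)/342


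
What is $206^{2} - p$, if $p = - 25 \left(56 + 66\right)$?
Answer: $45486$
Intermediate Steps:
$p = -3050$ ($p = \left(-25\right) 122 = -3050$)
$206^{2} - p = 206^{2} - -3050 = 42436 + 3050 = 45486$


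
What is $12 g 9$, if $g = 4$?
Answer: $432$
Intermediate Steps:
$12 g 9 = 12 \cdot 4 \cdot 9 = 48 \cdot 9 = 432$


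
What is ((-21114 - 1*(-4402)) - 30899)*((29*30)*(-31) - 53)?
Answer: 1286592053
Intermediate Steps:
((-21114 - 1*(-4402)) - 30899)*((29*30)*(-31) - 53) = ((-21114 + 4402) - 30899)*(870*(-31) - 53) = (-16712 - 30899)*(-26970 - 53) = -47611*(-27023) = 1286592053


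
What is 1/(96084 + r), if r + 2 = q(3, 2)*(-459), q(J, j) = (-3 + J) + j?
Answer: 1/95164 ≈ 1.0508e-5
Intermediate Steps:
q(J, j) = -3 + J + j
r = -920 (r = -2 + (-3 + 3 + 2)*(-459) = -2 + 2*(-459) = -2 - 918 = -920)
1/(96084 + r) = 1/(96084 - 920) = 1/95164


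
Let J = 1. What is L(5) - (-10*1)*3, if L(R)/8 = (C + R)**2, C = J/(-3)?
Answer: 1838/9 ≈ 204.22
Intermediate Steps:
C = -1/3 (C = 1/(-3) = 1*(-1/3) = -1/3 ≈ -0.33333)
L(R) = 8*(-1/3 + R)**2
L(5) - (-10*1)*3 = 8*(-1 + 3*5)**2/9 - (-10*1)*3 = 8*(-1 + 15)**2/9 - (-10)*3 = (8/9)*14**2 - 1*(-30) = (8/9)*196 + 30 = 1568/9 + 30 = 1838/9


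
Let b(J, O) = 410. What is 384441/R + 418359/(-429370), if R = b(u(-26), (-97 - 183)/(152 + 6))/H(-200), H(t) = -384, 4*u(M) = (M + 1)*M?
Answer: -6338606548047/17604170 ≈ -3.6006e+5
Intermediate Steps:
u(M) = M*(1 + M)/4 (u(M) = ((M + 1)*M)/4 = ((1 + M)*M)/4 = (M*(1 + M))/4 = M*(1 + M)/4)
R = -205/192 (R = 410/(-384) = 410*(-1/384) = -205/192 ≈ -1.0677)
384441/R + 418359/(-429370) = 384441/(-205/192) + 418359/(-429370) = 384441*(-192/205) + 418359*(-1/429370) = -73812672/205 - 418359/429370 = -6338606548047/17604170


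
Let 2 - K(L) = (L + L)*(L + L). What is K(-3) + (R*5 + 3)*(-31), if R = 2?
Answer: -437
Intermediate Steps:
K(L) = 2 - 4*L² (K(L) = 2 - (L + L)*(L + L) = 2 - 2*L*2*L = 2 - 4*L²)
K(-3) + (R*5 + 3)*(-31) = (2 - 4*(-3)²) + (2*5 + 3)*(-31) = (2 - 4*9) + (10 + 3)*(-31) = (2 - 36) + 13*(-31) = -34 - 403 = -437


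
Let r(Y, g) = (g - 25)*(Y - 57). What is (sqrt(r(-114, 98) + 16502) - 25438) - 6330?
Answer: -31768 + sqrt(4019) ≈ -31705.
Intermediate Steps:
r(Y, g) = (-57 + Y)*(-25 + g) (r(Y, g) = (-25 + g)*(-57 + Y) = (-57 + Y)*(-25 + g))
(sqrt(r(-114, 98) + 16502) - 25438) - 6330 = (sqrt((1425 - 57*98 - 25*(-114) - 114*98) + 16502) - 25438) - 6330 = (sqrt((1425 - 5586 + 2850 - 11172) + 16502) - 25438) - 6330 = (sqrt(-12483 + 16502) - 25438) - 6330 = (sqrt(4019) - 25438) - 6330 = (-25438 + sqrt(4019)) - 6330 = -31768 + sqrt(4019)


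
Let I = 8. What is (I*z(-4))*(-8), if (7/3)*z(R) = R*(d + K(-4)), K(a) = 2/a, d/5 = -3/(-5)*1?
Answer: 1920/7 ≈ 274.29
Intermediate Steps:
d = 3 (d = 5*(-3/(-5)*1) = 5*(-3*(-⅕)*1) = 5*((⅗)*1) = 5*(⅗) = 3)
z(R) = 15*R/14 (z(R) = 3*(R*(3 + 2/(-4)))/7 = 3*(R*(3 + 2*(-¼)))/7 = 3*(R*(3 - ½))/7 = 3*(R*(5/2))/7 = 3*(5*R/2)/7 = 15*R/14)
(I*z(-4))*(-8) = (8*((15/14)*(-4)))*(-8) = (8*(-30/7))*(-8) = -240/7*(-8) = 1920/7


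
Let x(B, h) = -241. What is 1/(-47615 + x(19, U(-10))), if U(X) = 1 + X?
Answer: -1/47856 ≈ -2.0896e-5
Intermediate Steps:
1/(-47615 + x(19, U(-10))) = 1/(-47615 - 241) = 1/(-47856) = -1/47856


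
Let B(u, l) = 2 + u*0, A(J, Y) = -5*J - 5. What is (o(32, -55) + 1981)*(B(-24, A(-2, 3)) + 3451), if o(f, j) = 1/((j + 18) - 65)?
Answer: 232572211/34 ≈ 6.8404e+6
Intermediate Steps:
A(J, Y) = -5 - 5*J
B(u, l) = 2 (B(u, l) = 2 + 0 = 2)
o(f, j) = 1/(-47 + j) (o(f, j) = 1/((18 + j) - 65) = 1/(-47 + j))
(o(32, -55) + 1981)*(B(-24, A(-2, 3)) + 3451) = (1/(-47 - 55) + 1981)*(2 + 3451) = (1/(-102) + 1981)*3453 = (-1/102 + 1981)*3453 = (202061/102)*3453 = 232572211/34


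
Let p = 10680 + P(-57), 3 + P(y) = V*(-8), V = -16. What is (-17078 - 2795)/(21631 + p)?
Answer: -1169/1908 ≈ -0.61268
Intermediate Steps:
P(y) = 125 (P(y) = -3 - 16*(-8) = -3 + 128 = 125)
p = 10805 (p = 10680 + 125 = 10805)
(-17078 - 2795)/(21631 + p) = (-17078 - 2795)/(21631 + 10805) = -19873/32436 = -19873*1/32436 = -1169/1908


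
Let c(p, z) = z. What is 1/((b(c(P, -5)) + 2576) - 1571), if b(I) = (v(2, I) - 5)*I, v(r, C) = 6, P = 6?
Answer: 1/1000 ≈ 0.0010000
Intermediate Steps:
b(I) = I (b(I) = (6 - 5)*I = 1*I = I)
1/((b(c(P, -5)) + 2576) - 1571) = 1/((-5 + 2576) - 1571) = 1/(2571 - 1571) = 1/1000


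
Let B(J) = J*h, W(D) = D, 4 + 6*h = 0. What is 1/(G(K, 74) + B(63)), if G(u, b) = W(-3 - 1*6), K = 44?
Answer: -1/51 ≈ -0.019608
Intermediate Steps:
h = -⅔ (h = -⅔ + (⅙)*0 = -⅔ + 0 = -⅔ ≈ -0.66667)
B(J) = -2*J/3 (B(J) = J*(-⅔) = -2*J/3)
G(u, b) = -9 (G(u, b) = -3 - 1*6 = -3 - 6 = -9)
1/(G(K, 74) + B(63)) = 1/(-9 - ⅔*63) = 1/(-9 - 42) = 1/(-51) = -1/51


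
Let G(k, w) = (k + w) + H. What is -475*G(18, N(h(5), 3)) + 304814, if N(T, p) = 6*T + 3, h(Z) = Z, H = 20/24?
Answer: 1681159/6 ≈ 2.8019e+5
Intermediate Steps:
H = ⅚ (H = 20*(1/24) = ⅚ ≈ 0.83333)
N(T, p) = 3 + 6*T
G(k, w) = ⅚ + k + w (G(k, w) = (k + w) + ⅚ = ⅚ + k + w)
-475*G(18, N(h(5), 3)) + 304814 = -475*(⅚ + 18 + (3 + 6*5)) + 304814 = -475*(⅚ + 18 + (3 + 30)) + 304814 = -475*(⅚ + 18 + 33) + 304814 = -475*311/6 + 304814 = -147725/6 + 304814 = 1681159/6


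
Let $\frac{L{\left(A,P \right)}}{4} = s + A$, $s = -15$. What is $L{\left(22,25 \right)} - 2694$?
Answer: $-2666$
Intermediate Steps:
$L{\left(A,P \right)} = -60 + 4 A$ ($L{\left(A,P \right)} = 4 \left(-15 + A\right) = -60 + 4 A$)
$L{\left(22,25 \right)} - 2694 = \left(-60 + 4 \cdot 22\right) - 2694 = \left(-60 + 88\right) - 2694 = 28 - 2694 = -2666$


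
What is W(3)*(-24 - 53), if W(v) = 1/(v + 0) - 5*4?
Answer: 4543/3 ≈ 1514.3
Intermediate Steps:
W(v) = -20 + 1/v (W(v) = 1/v - 20 = -20 + 1/v)
W(3)*(-24 - 53) = (-20 + 1/3)*(-24 - 53) = (-20 + ⅓)*(-77) = -59/3*(-77) = 4543/3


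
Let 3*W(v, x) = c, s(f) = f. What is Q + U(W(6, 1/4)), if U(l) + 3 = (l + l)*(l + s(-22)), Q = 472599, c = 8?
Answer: 4252436/9 ≈ 4.7249e+5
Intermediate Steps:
W(v, x) = 8/3 (W(v, x) = (⅓)*8 = 8/3)
U(l) = -3 + 2*l*(-22 + l) (U(l) = -3 + (l + l)*(l - 22) = -3 + (2*l)*(-22 + l) = -3 + 2*l*(-22 + l))
Q + U(W(6, 1/4)) = 472599 + (-3 - 44*8/3 + 2*(8/3)²) = 472599 + (-3 - 352/3 + 2*(64/9)) = 472599 + (-3 - 352/3 + 128/9) = 472599 - 955/9 = 4252436/9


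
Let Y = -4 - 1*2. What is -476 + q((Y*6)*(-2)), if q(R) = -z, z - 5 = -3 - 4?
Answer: -474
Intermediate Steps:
z = -2 (z = 5 + (-3 - 4) = 5 - 7 = -2)
Y = -6 (Y = -4 - 2 = -6)
q(R) = 2 (q(R) = -1*(-2) = 2)
-476 + q((Y*6)*(-2)) = -476 + 2 = -474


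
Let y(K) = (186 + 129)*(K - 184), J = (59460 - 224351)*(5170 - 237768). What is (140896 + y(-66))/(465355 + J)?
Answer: 8878/5479111739 ≈ 1.6203e-6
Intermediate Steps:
J = 38353316818 (J = -164891*(-232598) = 38353316818)
y(K) = -57960 + 315*K (y(K) = 315*(-184 + K) = -57960 + 315*K)
(140896 + y(-66))/(465355 + J) = (140896 + (-57960 + 315*(-66)))/(465355 + 38353316818) = (140896 + (-57960 - 20790))/38353782173 = (140896 - 78750)*(1/38353782173) = 62146*(1/38353782173) = 8878/5479111739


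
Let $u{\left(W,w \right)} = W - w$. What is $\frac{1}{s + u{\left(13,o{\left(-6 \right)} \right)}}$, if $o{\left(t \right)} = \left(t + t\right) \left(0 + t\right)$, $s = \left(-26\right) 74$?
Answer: $- \frac{1}{1983} \approx -0.00050429$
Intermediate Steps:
$s = -1924$
$o{\left(t \right)} = 2 t^{2}$ ($o{\left(t \right)} = 2 t t = 2 t^{2}$)
$\frac{1}{s + u{\left(13,o{\left(-6 \right)} \right)}} = \frac{1}{-1924 + \left(13 - 2 \left(-6\right)^{2}\right)} = \frac{1}{-1924 + \left(13 - 2 \cdot 36\right)} = \frac{1}{-1924 + \left(13 - 72\right)} = \frac{1}{-1924 - 59} = \frac{1}{-1983} = - \frac{1}{1983}$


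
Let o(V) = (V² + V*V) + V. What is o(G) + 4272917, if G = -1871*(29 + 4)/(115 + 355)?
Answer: 237870685547/55225 ≈ 4.3073e+6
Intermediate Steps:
G = -61743/470 (G = -1871/(470/33) = -1871/(470*(1/33)) = -1871/470/33 = -1871*33/470 = -61743/470 ≈ -131.37)
o(V) = V + 2*V² (o(V) = (V² + V²) + V = 2*V² + V = V + 2*V²)
o(G) + 4272917 = -61743*(1 + 2*(-61743/470))/470 + 4272917 = -61743*(1 - 61743/235)/470 + 4272917 = -61743/470*(-61508/235) + 4272917 = 1898844222/55225 + 4272917 = 237870685547/55225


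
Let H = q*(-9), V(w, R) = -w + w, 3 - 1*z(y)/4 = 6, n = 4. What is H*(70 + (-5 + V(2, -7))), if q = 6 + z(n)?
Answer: 3510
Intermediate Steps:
z(y) = -12 (z(y) = 12 - 4*6 = 12 - 24 = -12)
V(w, R) = 0
q = -6 (q = 6 - 12 = -6)
H = 54 (H = -6*(-9) = 54)
H*(70 + (-5 + V(2, -7))) = 54*(70 + (-5 + 0)) = 54*(70 - 5) = 54*65 = 3510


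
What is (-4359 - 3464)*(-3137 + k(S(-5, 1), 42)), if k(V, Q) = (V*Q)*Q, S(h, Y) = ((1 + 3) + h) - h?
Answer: -30658337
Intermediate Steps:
S(h, Y) = 4 (S(h, Y) = (4 + h) - h = 4)
k(V, Q) = V*Q² (k(V, Q) = (Q*V)*Q = V*Q²)
(-4359 - 3464)*(-3137 + k(S(-5, 1), 42)) = (-4359 - 3464)*(-3137 + 4*42²) = -7823*(-3137 + 4*1764) = -7823*(-3137 + 7056) = -7823*3919 = -30658337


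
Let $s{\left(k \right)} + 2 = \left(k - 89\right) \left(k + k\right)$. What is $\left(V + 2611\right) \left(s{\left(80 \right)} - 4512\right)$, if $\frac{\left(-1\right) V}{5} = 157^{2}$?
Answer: $718254836$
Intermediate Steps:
$V = -123245$ ($V = - 5 \cdot 157^{2} = \left(-5\right) 24649 = -123245$)
$s{\left(k \right)} = -2 + 2 k \left(-89 + k\right)$ ($s{\left(k \right)} = -2 + \left(k - 89\right) \left(k + k\right) = -2 + \left(-89 + k\right) 2 k = -2 + 2 k \left(-89 + k\right)$)
$\left(V + 2611\right) \left(s{\left(80 \right)} - 4512\right) = \left(-123245 + 2611\right) \left(\left(-2 - 14240 + 2 \cdot 80^{2}\right) - 4512\right) = - 120634 \left(\left(-2 - 14240 + 2 \cdot 6400\right) - 4512\right) = - 120634 \left(\left(-2 - 14240 + 12800\right) - 4512\right) = - 120634 \left(-1442 - 4512\right) = \left(-120634\right) \left(-5954\right) = 718254836$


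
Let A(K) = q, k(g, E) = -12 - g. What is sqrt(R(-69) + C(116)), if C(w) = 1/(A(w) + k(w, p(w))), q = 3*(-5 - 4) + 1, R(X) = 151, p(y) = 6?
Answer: sqrt(3580962)/154 ≈ 12.288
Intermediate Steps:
q = -26 (q = 3*(-9) + 1 = -27 + 1 = -26)
A(K) = -26
C(w) = 1/(-38 - w) (C(w) = 1/(-26 + (-12 - w)) = 1/(-38 - w))
sqrt(R(-69) + C(116)) = sqrt(151 - 1/(38 + 116)) = sqrt(151 - 1/154) = sqrt(23253/154) = sqrt(3580962)/154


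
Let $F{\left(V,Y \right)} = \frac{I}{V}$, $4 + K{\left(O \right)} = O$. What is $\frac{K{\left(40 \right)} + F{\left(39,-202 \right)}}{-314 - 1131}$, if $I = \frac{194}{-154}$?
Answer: $- \frac{108011}{4339335} \approx -0.024891$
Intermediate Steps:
$I = - \frac{97}{77}$ ($I = 194 \left(- \frac{1}{154}\right) = - \frac{97}{77} \approx -1.2597$)
$K{\left(O \right)} = -4 + O$
$F{\left(V,Y \right)} = - \frac{97}{77 V}$
$\frac{K{\left(40 \right)} + F{\left(39,-202 \right)}}{-314 - 1131} = \frac{\left(-4 + 40\right) - \frac{97}{77 \cdot 39}}{-314 - 1131} = \frac{36 - \frac{97}{3003}}{-1445} = \left(36 - \frac{97}{3003}\right) \left(- \frac{1}{1445}\right) = \frac{108011}{3003} \left(- \frac{1}{1445}\right) = - \frac{108011}{4339335}$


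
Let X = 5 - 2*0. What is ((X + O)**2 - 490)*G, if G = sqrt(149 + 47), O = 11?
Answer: -3276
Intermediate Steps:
X = 5 (X = 5 + 0 = 5)
G = 14 (G = sqrt(196) = 14)
((X + O)**2 - 490)*G = ((5 + 11)**2 - 490)*14 = (16**2 - 490)*14 = (256 - 490)*14 = -234*14 = -3276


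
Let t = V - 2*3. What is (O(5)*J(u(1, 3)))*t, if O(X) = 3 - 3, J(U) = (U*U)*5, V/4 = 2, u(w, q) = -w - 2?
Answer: 0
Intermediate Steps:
u(w, q) = -2 - w
V = 8 (V = 4*2 = 8)
t = 2 (t = 8 - 2*3 = 8 - 6 = 2)
J(U) = 5*U² (J(U) = U²*5 = 5*U²)
O(X) = 0
(O(5)*J(u(1, 3)))*t = (0*(5*(-2 - 1*1)²))*2 = (0*(5*(-2 - 1)²))*2 = (0*(5*(-3)²))*2 = (0*(5*9))*2 = (0*45)*2 = 0*2 = 0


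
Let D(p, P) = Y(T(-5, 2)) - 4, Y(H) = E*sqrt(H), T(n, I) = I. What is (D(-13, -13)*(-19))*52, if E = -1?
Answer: 3952 + 988*sqrt(2) ≈ 5349.2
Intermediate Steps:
Y(H) = -sqrt(H)
D(p, P) = -4 - sqrt(2) (D(p, P) = -sqrt(2) - 4 = -4 - sqrt(2))
(D(-13, -13)*(-19))*52 = ((-4 - sqrt(2))*(-19))*52 = (76 + 19*sqrt(2))*52 = 3952 + 988*sqrt(2)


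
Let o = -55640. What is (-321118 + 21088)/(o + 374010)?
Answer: -30003/31837 ≈ -0.94239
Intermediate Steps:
(-321118 + 21088)/(o + 374010) = (-321118 + 21088)/(-55640 + 374010) = -300030/318370 = -300030*1/318370 = -30003/31837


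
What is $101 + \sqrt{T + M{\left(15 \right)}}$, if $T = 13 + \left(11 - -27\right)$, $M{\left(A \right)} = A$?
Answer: $101 + \sqrt{66} \approx 109.12$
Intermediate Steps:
$T = 51$ ($T = 13 + \left(11 + 27\right) = 13 + 38 = 51$)
$101 + \sqrt{T + M{\left(15 \right)}} = 101 + \sqrt{51 + 15} = 101 + \sqrt{66}$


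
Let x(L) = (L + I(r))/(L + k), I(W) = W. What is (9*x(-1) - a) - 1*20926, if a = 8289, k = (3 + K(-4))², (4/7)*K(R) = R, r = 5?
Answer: -146063/5 ≈ -29213.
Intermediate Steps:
K(R) = 7*R/4
k = 16 (k = (3 + (7/4)*(-4))² = (3 - 7)² = (-4)² = 16)
x(L) = (5 + L)/(16 + L) (x(L) = (L + 5)/(L + 16) = (5 + L)/(16 + L))
(9*x(-1) - a) - 1*20926 = (9*((5 - 1)/(16 - 1)) - 1*8289) - 1*20926 = (9*(4/15) - 8289) - 20926 = (12/5 - 8289) - 20926 = -41433/5 - 20926 = -146063/5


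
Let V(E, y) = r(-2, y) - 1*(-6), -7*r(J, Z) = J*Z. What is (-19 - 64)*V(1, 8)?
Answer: -4814/7 ≈ -687.71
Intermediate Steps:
r(J, Z) = -J*Z/7
V(E, y) = 6 + 2*y/7 (V(E, y) = -⅐*(-2)*y - 1*(-6) = 2*y/7 + 6 = 6 + 2*y/7)
(-19 - 64)*V(1, 8) = (-19 - 64)*(6 + (2/7)*8) = -83*(6 + 16/7) = -83*58/7 = -4814/7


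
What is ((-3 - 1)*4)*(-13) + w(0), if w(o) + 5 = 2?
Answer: 205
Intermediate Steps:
w(o) = -3 (w(o) = -5 + 2 = -3)
((-3 - 1)*4)*(-13) + w(0) = ((-3 - 1)*4)*(-13) - 3 = -4*4*(-13) - 3 = -16*(-13) - 3 = 208 - 3 = 205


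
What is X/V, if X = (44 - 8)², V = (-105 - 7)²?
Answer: 81/784 ≈ 0.10332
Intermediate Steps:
V = 12544 (V = (-112)² = 12544)
X = 1296 (X = 36² = 1296)
X/V = 1296/12544 = 1296*(1/12544) = 81/784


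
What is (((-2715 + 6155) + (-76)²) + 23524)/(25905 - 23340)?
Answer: 6548/513 ≈ 12.764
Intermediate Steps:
(((-2715 + 6155) + (-76)²) + 23524)/(25905 - 23340) = ((3440 + 5776) + 23524)/2565 = (9216 + 23524)*(1/2565) = 32740*(1/2565) = 6548/513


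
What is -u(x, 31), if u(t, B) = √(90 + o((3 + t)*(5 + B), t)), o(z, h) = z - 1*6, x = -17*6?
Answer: -2*I*√870 ≈ -58.992*I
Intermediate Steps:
x = -102
o(z, h) = -6 + z (o(z, h) = z - 6 = -6 + z)
u(t, B) = √(84 + (3 + t)*(5 + B)) (u(t, B) = √(90 + (-6 + (3 + t)*(5 + B))) = √(84 + (3 + t)*(5 + B)))
-u(x, 31) = -√(99 + 3*31 + 5*(-102) + 31*(-102)) = -√(99 + 93 - 510 - 3162) = -√(-3480) = -2*I*√870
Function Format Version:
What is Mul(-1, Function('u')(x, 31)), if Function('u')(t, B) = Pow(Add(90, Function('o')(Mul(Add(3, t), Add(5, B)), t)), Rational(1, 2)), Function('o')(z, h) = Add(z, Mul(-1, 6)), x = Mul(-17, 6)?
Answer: Mul(-2, I, Pow(870, Rational(1, 2))) ≈ Mul(-58.992, I)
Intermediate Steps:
x = -102
Function('o')(z, h) = Add(-6, z) (Function('o')(z, h) = Add(z, -6) = Add(-6, z))
Function('u')(t, B) = Pow(Add(84, Mul(Add(3, t), Add(5, B))), Rational(1, 2)) (Function('u')(t, B) = Pow(Add(90, Add(-6, Mul(Add(3, t), Add(5, B)))), Rational(1, 2)) = Pow(Add(84, Mul(Add(3, t), Add(5, B))), Rational(1, 2)))
Mul(-1, Function('u')(x, 31)) = Mul(-1, Pow(Add(99, Mul(3, 31), Mul(5, -102), Mul(31, -102)), Rational(1, 2))) = Mul(-1, Pow(Add(99, 93, -510, -3162), Rational(1, 2))) = Mul(-1, Pow(-3480, Rational(1, 2))) = Mul(-1, Mul(2, I, Pow(870, Rational(1, 2)))) = Mul(-2, I, Pow(870, Rational(1, 2)))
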